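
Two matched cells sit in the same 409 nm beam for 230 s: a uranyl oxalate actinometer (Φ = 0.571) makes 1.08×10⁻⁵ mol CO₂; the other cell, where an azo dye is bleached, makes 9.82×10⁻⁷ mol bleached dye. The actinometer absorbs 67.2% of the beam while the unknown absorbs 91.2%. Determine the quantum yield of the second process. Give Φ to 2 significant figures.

Photons absorbed by the actinometer: 1.08×10⁻⁵ / 0.571 = 1.891×10⁻⁵ mol.
Incident flux: 1.891×10⁻⁵ / 0.672 = 2.814×10⁻⁵ einstein.
Absorbed by unknown: 0.912 × 2.814×10⁻⁵ = 2.566×10⁻⁵ mol.
Φ(unknown) = 9.82×10⁻⁷ / 2.566×10⁻⁵ = 0.038.

Φ = 0.038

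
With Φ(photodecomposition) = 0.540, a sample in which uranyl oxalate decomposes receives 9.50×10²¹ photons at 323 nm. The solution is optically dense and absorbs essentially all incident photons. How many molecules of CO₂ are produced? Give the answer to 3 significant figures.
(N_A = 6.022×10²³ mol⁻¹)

5.13×10²¹ molecules

Moles of photons: 9.50×10²¹ / 6.022×10²³ = 0.01578 mol.
Product: Φ × n_abs = 0.540 × 0.01578 = 0.008521 mol.
As a count: 0.008521 × 6.022×10²³ = 5.13×10²¹.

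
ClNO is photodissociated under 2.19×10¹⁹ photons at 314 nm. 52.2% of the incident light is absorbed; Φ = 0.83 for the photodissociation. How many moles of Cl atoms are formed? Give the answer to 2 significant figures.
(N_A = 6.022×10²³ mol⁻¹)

1.6×10⁻⁵ mol

Moles of photons: 2.19×10¹⁹ / 6.022×10²³ = 3.637×10⁻⁵ mol.
Photons absorbed: 0.522 × 3.637×10⁻⁵ = 1.899×10⁻⁵ mol.
Product: Φ × n_abs = 0.83 × 1.899×10⁻⁵ = 1.576×10⁻⁵ mol.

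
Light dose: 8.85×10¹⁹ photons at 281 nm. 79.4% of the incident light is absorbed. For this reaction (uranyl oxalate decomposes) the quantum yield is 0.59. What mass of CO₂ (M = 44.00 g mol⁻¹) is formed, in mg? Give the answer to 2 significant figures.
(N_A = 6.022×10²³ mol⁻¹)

3.0 mg

Moles of photons: 8.85×10¹⁹ / 6.022×10²³ = 1.470×10⁻⁴ mol.
Photons absorbed: 0.794 × 1.470×10⁻⁴ = 1.167×10⁻⁴ mol.
Product: Φ × n_abs = 0.59 × 1.167×10⁻⁴ = 6.885×10⁻⁵ mol.
Mass: 6.885×10⁻⁵ × 44.00 = 0.003029 g = 3.0 mg.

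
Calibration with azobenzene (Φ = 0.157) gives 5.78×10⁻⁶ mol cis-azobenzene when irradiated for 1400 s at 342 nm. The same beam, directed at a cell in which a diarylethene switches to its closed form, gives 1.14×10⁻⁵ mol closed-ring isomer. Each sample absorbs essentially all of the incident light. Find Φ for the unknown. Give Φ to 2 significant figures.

Photons absorbed by the actinometer: 5.78×10⁻⁶ / 0.157 = 3.682×10⁻⁵ mol.
Φ(unknown) = 1.14×10⁻⁵ / 3.682×10⁻⁵ = 0.31.

Φ = 0.31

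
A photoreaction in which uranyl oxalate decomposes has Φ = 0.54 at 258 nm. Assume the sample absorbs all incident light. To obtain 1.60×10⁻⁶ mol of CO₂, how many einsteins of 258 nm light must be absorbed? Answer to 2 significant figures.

3.0×10⁻⁶ einstein

Photons that must be absorbed: 1.60×10⁻⁶ / 0.54 = 2.963×10⁻⁶ mol.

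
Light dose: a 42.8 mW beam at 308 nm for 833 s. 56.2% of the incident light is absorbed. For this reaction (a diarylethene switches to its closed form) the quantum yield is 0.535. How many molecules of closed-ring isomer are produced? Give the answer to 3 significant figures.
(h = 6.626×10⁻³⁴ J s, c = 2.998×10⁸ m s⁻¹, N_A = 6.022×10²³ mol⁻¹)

Photon energy at 308 nm: hc/λ = (6.626×10⁻³⁴)(2.998×10⁸)/(308×10⁻⁹) = 6.450×10⁻¹⁹ J.
Energy delivered: (42.8 mW)(833 s) = 35.65 J.
Photons incident: 35.65 / 6.450×10⁻¹⁹ = 5.527×10¹⁹, i.e. 5.527×10¹⁹/6.022×10²³ = 9.178×10⁻⁵ mol.
Photons absorbed: 0.562 × 9.178×10⁻⁵ = 5.158×10⁻⁵ mol.
Product: Φ × n_abs = 0.535 × 5.158×10⁻⁵ = 2.760×10⁻⁵ mol.
As a count: 2.760×10⁻⁵ × 6.022×10²³ = 1.66×10¹⁹.

1.66×10¹⁹ molecules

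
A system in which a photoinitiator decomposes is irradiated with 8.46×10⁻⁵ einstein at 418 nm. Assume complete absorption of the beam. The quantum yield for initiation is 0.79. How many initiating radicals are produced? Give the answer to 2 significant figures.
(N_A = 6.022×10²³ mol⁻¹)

4.0×10¹⁹ initiating radicals

Product: Φ × n_abs = 0.79 × 8.46×10⁻⁵ = 6.683×10⁻⁵ mol.
As a count: 6.683×10⁻⁵ × 6.022×10²³ = 4.0×10¹⁹.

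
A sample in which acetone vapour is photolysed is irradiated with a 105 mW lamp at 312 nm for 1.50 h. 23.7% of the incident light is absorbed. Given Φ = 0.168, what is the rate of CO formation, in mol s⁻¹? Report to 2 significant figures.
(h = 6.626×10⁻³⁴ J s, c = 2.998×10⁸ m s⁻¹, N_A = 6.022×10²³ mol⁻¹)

Photon energy at 312 nm: hc/λ = (6.626×10⁻³⁴)(2.998×10⁸)/(312×10⁻⁹) = 6.367×10⁻¹⁹ J.
Energy delivered: (105 mW)(5400 s) = 567.0 J.
Photons incident: 567.0 / 6.367×10⁻¹⁹ = 8.905×10²⁰, i.e. 8.905×10²⁰/6.022×10²³ = 0.001479 mol.
Photons absorbed: 0.237 × 0.001479 = 3.505×10⁻⁴ mol.
Product formed: 0.168 × 3.505×10⁻⁴ = 5.888×10⁻⁵ mol.
Rate: 5.888×10⁻⁵ / 5400 s = 1.1×10⁻⁸ mol s⁻¹.

1.1×10⁻⁸ mol s⁻¹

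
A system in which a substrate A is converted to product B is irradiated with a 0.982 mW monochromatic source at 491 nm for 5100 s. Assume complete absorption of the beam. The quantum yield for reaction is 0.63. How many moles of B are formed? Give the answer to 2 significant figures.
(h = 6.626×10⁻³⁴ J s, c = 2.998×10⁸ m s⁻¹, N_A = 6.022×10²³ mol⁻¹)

1.3×10⁻⁵ mol

Photon energy at 491 nm: hc/λ = (6.626×10⁻³⁴)(2.998×10⁸)/(491×10⁻⁹) = 4.046×10⁻¹⁹ J.
Energy delivered: (0.982 mW)(5100 s) = 5.008 J.
Photons incident: 5.008 / 4.046×10⁻¹⁹ = 1.238×10¹⁹, i.e. 1.238×10¹⁹/6.022×10²³ = 2.056×10⁻⁵ mol.
Product: Φ × n_abs = 0.63 × 2.056×10⁻⁵ = 1.295×10⁻⁵ mol.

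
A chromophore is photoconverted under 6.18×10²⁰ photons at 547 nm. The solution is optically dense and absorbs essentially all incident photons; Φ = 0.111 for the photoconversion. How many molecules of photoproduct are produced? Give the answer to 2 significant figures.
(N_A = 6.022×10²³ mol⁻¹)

Moles of photons: 6.18×10²⁰ / 6.022×10²³ = 0.001026 mol.
Product: Φ × n_abs = 0.111 × 0.001026 = 1.139×10⁻⁴ mol.
As a count: 1.139×10⁻⁴ × 6.022×10²³ = 6.9×10¹⁹.

6.9×10¹⁹ molecules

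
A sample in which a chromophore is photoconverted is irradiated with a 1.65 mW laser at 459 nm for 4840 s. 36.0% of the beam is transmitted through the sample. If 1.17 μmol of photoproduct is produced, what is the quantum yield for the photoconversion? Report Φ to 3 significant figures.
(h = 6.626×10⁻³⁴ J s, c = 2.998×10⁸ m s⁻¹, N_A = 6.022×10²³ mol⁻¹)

Φ = 0.0597

Product: 1.17 μmol = 1.17×10⁻⁶ mol.
Photon energy at 459 nm: hc/λ = (6.626×10⁻³⁴)(2.998×10⁸)/(459×10⁻⁹) = 4.328×10⁻¹⁹ J.
Energy delivered: (1.65 mW)(4840 s) = 7.986 J.
Photons incident: 7.986 / 4.328×10⁻¹⁹ = 1.845×10¹⁹, i.e. 1.845×10¹⁹/6.022×10²³ = 3.064×10⁻⁵ mol.
Fraction absorbed: 1 − 36.0/100 = 0.6400.
Photons absorbed: 0.6400 × 3.064×10⁻⁵ = 1.961×10⁻⁵ mol.
Φ = 1.17×10⁻⁶ mol / 1.961×10⁻⁵ mol photons = 0.0597.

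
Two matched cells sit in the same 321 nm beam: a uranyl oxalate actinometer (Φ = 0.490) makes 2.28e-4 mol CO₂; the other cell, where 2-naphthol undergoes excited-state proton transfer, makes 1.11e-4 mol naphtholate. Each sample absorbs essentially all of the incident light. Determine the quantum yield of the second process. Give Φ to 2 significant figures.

Φ = 0.24

Photons absorbed by the actinometer: 2.28e-4 / 0.490 = 4.653e-4 mol.
Φ(unknown) = 1.11e-4 / 4.653e-4 = 0.24.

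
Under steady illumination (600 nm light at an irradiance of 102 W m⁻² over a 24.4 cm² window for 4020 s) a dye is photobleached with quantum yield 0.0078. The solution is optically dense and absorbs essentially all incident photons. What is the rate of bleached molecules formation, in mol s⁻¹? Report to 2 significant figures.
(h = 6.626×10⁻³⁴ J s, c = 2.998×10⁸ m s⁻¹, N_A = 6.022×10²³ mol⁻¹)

Photon energy at 600 nm: hc/λ = (6.626×10⁻³⁴)(2.998×10⁸)/(600×10⁻⁹) = 3.311×10⁻¹⁹ J.
Energy delivered: (102 W m⁻²)(24.4×10⁻⁴ m²)(4020 s) = 1000 J.
Photons incident: 1000 / 3.311×10⁻¹⁹ = 3.020×10²¹, i.e. 3.020×10²¹/6.022×10²³ = 0.005015 mol.
Product formed: 0.0078 × 0.005015 = 3.912×10⁻⁵ mol.
Rate: 3.912×10⁻⁵ / 4020 s = 9.7×10⁻⁹ mol s⁻¹.

9.7×10⁻⁹ mol s⁻¹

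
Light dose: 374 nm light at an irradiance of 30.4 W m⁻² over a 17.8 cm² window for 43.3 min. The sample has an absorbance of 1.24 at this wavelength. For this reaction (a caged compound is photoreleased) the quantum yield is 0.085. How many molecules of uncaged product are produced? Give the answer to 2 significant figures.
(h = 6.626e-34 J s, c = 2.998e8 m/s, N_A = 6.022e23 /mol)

2.1e19 molecules

Photon energy at 374 nm: hc/λ = (6.626e-34)(2.998e8)/(374e-9) = 5.311e-19 J.
Energy delivered: (30.4 W m⁻²)(17.8e-4 m²)(2598 s) = 140.6 J.
Photons incident: 140.6 / 5.311e-19 = 2.647e20, i.e. 2.647e20/6.022e23 = 4.396e-4 mol.
Fraction absorbed: 1 − 10^(−1.24) = 0.9425.
Photons absorbed: 0.9425 × 4.396e-4 = 4.143e-4 mol.
Product: Φ × n_abs = 0.085 × 4.143e-4 = 3.522e-5 mol.
As a count: 3.522e-5 × 6.022e23 = 2.1e19.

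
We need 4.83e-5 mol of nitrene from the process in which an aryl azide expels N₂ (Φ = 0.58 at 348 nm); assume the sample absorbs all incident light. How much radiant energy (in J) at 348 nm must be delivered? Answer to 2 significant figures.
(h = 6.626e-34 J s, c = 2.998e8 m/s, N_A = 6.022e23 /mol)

Photons that must be absorbed: 4.83e-5 / 0.58 = 8.328e-5 mol.
Photon energy: hc/λ = 5.708e-19 J; per mole, 3.437e5 J mol⁻¹.
Energy required: 8.328e-5 × 3.437e5 = 29 J.

29 J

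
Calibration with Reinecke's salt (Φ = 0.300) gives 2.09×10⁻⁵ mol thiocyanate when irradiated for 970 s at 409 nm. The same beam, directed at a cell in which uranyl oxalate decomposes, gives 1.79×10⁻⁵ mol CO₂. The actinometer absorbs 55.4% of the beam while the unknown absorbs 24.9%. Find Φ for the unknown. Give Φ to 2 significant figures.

Φ = 0.57

Photons absorbed by the actinometer: 2.09×10⁻⁵ / 0.300 = 6.967×10⁻⁵ mol.
Incident flux: 6.967×10⁻⁵ / 0.554 = 1.258×10⁻⁴ einstein.
Absorbed by unknown: 0.249 × 1.258×10⁻⁴ = 3.132×10⁻⁵ mol.
Φ(unknown) = 1.79×10⁻⁵ / 3.132×10⁻⁵ = 0.57.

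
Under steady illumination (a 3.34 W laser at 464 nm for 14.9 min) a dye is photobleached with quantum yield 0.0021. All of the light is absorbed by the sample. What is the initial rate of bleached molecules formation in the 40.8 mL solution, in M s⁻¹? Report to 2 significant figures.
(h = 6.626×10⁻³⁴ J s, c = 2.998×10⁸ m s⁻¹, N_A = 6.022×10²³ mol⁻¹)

6.7×10⁻⁷ M s⁻¹

Photon energy at 464 nm: hc/λ = (6.626×10⁻³⁴)(2.998×10⁸)/(464×10⁻⁹) = 4.281×10⁻¹⁹ J.
Energy delivered: (3.34 W)(894 s) = 2986 J.
Photons incident: 2986 / 4.281×10⁻¹⁹ = 6.975×10²¹, i.e. 6.975×10²¹/6.022×10²³ = 0.01158 mol.
Product formed: 0.0021 × 0.01158 = 2.432×10⁻⁵ mol.
Rate: 2.432×10⁻⁵ mol / (894 s × 0.0408 L) = 6.7×10⁻⁷ M s⁻¹.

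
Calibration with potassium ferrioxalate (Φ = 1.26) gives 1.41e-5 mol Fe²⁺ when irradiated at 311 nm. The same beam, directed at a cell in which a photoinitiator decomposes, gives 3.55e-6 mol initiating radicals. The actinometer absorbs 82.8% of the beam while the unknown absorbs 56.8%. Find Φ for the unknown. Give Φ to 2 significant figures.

Photons absorbed by the actinometer: 1.41e-5 / 1.26 = 1.119e-5 mol.
Incident flux: 1.119e-5 / 0.828 = 1.351e-5 einstein.
Absorbed by unknown: 0.568 × 1.351e-5 = 7.674e-6 mol.
Φ(unknown) = 3.55e-6 / 7.674e-6 = 0.46.

Φ = 0.46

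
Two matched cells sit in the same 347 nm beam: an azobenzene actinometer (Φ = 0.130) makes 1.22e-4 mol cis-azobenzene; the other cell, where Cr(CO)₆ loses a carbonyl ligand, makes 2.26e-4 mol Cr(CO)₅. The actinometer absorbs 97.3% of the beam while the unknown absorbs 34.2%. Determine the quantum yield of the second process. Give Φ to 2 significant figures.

Φ = 0.69

Photons absorbed by the actinometer: 1.22e-4 / 0.130 = 9.385e-4 mol.
Incident flux: 9.385e-4 / 0.973 = 9.645e-4 einstein.
Absorbed by unknown: 0.342 × 9.645e-4 = 3.299e-4 mol.
Φ(unknown) = 2.26e-4 / 3.299e-4 = 0.69.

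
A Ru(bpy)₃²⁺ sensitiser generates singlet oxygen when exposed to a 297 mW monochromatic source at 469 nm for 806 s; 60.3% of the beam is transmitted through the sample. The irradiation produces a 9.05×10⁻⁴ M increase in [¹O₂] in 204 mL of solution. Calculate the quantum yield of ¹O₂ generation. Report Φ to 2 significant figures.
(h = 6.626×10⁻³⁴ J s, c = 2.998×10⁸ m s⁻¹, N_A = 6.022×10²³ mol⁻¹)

Φ = 0.50

Product: (9.05×10⁻⁴ M)(0.204 L) = 1.846×10⁻⁴ mol.
Photon energy at 469 nm: hc/λ = (6.626×10⁻³⁴)(2.998×10⁸)/(469×10⁻⁹) = 4.236×10⁻¹⁹ J.
Energy delivered: (297 mW)(806 s) = 239.4 J.
Photons incident: 239.4 / 4.236×10⁻¹⁹ = 5.652×10²⁰, i.e. 5.652×10²⁰/6.022×10²³ = 9.386×10⁻⁴ mol.
Fraction absorbed: 1 − 60.3/100 = 0.3970.
Photons absorbed: 0.3970 × 9.386×10⁻⁴ = 3.726×10⁻⁴ mol.
Φ = 1.846×10⁻⁴ mol / 3.726×10⁻⁴ mol photons = 0.50.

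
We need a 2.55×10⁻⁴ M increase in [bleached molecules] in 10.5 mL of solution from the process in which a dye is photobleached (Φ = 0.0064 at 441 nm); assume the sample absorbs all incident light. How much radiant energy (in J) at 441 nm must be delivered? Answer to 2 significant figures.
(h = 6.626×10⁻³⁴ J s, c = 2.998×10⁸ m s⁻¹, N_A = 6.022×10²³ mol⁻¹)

Product: (2.55×10⁻⁴ M)(0.0105 L) = 2.678×10⁻⁶ mol.
Photons that must be absorbed: 2.678×10⁻⁶ / 0.0064 = 4.184×10⁻⁴ mol.
Photon energy: hc/λ = 4.504×10⁻¹⁹ J; per mole, 2.712×10⁵ J mol⁻¹.
Energy required: 4.184×10⁻⁴ × 2.712×10⁵ = 110 J.

110 J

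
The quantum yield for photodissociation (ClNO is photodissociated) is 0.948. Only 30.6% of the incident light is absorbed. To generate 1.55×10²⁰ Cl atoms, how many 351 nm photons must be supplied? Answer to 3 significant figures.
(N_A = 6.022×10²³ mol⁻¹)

5.34×10²⁰ photons

Product: 1.55×10²⁰ / 6.022×10²³ = 2.574×10⁻⁴ mol.
Photons that must be absorbed: 2.574×10⁻⁴ / 0.948 = 2.715×10⁻⁴ mol.
Incident photons needed: 2.715×10⁻⁴ / 0.306 = 8.873×10⁻⁴ mol.
Photon count: 8.873×10⁻⁴ × 6.022×10²³ = 5.34×10²⁰.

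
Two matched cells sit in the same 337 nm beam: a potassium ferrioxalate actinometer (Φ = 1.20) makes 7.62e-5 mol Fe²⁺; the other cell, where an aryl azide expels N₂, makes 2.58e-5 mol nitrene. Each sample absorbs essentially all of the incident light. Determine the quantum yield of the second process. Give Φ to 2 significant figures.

Photons absorbed by the actinometer: 7.62e-5 / 1.20 = 6.350e-5 mol.
Φ(unknown) = 2.58e-5 / 6.350e-5 = 0.41.

Φ = 0.41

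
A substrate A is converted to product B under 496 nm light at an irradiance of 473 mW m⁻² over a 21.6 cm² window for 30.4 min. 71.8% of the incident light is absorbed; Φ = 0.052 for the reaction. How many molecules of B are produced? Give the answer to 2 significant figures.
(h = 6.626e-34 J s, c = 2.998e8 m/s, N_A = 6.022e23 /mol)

Photon energy at 496 nm: hc/λ = (6.626e-34)(2.998e8)/(496e-9) = 4.005e-19 J.
Energy delivered: (473 mW m⁻²)(21.6e-4 m²)(1824 s) = 1.864 J.
Photons incident: 1.864 / 4.005e-19 = 4.654e18, i.e. 4.654e18/6.022e23 = 7.728e-6 mol.
Photons absorbed: 0.718 × 7.728e-6 = 5.549e-6 mol.
Product: Φ × n_abs = 0.052 × 5.549e-6 = 2.885e-7 mol.
As a count: 2.885e-7 × 6.022e23 = 1.7e17.

1.7e17 molecules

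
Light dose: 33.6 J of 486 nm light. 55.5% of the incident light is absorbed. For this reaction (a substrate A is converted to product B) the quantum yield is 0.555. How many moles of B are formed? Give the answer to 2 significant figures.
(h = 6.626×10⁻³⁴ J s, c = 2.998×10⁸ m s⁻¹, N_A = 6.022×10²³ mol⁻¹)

4.2×10⁻⁵ mol

Photon energy at 486 nm: hc/λ = (6.626×10⁻³⁴)(2.998×10⁸)/(486×10⁻⁹) = 4.087×10⁻¹⁹ J.
Photons incident: 33.6 / 4.087×10⁻¹⁹ = 8.221×10¹⁹, i.e. 8.221×10¹⁹/6.022×10²³ = 1.365×10⁻⁴ mol.
Photons absorbed: 0.555 × 1.365×10⁻⁴ = 7.576×10⁻⁵ mol.
Product: Φ × n_abs = 0.555 × 7.576×10⁻⁵ = 4.205×10⁻⁵ mol.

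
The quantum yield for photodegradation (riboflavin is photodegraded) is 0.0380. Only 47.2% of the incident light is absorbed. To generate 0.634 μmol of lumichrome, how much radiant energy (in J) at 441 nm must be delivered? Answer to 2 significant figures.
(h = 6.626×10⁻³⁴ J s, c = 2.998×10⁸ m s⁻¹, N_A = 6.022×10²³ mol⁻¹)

Product: 0.634 μmol = 6.34×10⁻⁷ mol.
Photons that must be absorbed: 6.34×10⁻⁷ / 0.0380 = 1.668×10⁻⁵ mol.
Incident photons needed: 1.668×10⁻⁵ / 0.472 = 3.534×10⁻⁵ mol.
Photon energy: hc/λ = 4.504×10⁻¹⁹ J; per mole, 2.712×10⁵ J mol⁻¹.
Energy required: 3.534×10⁻⁵ × 2.712×10⁵ = 9.6 J.

9.6 J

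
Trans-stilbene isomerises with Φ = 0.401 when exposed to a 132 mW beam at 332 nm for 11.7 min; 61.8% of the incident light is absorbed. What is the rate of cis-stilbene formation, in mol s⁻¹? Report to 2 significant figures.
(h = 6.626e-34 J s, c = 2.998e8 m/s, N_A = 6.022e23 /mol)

Photon energy at 332 nm: hc/λ = (6.626e-34)(2.998e8)/(332e-9) = 5.983e-19 J.
Energy delivered: (132 mW)(702 s) = 92.66 J.
Photons incident: 92.66 / 5.983e-19 = 1.549e20, i.e. 1.549e20/6.022e23 = 2.572e-4 mol.
Photons absorbed: 0.618 × 2.572e-4 = 1.589e-4 mol.
Product formed: 0.401 × 1.589e-4 = 6.372e-5 mol.
Rate: 6.372e-5 / 702 s = 9.1e-8 mol s⁻¹.

9.1e-8 mol s⁻¹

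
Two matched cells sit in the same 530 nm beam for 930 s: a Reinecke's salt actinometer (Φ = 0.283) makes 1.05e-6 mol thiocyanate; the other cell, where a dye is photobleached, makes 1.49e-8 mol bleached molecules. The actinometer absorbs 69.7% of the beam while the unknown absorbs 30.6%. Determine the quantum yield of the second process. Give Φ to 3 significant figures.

Photons absorbed by the actinometer: 1.05e-6 / 0.283 = 3.710e-6 mol.
Incident flux: 3.710e-6 / 0.697 = 5.323e-6 einstein.
Absorbed by unknown: 0.306 × 5.323e-6 = 1.629e-6 mol.
Φ(unknown) = 1.49e-8 / 1.629e-6 = 0.00915.

Φ = 0.00915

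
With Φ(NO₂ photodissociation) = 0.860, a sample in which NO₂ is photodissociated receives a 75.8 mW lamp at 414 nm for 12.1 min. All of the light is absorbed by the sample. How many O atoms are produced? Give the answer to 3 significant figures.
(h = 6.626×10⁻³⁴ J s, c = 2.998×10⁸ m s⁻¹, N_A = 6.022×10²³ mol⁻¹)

9.86×10¹⁹ atoms

Photon energy at 414 nm: hc/λ = (6.626×10⁻³⁴)(2.998×10⁸)/(414×10⁻⁹) = 4.798×10⁻¹⁹ J.
Energy delivered: (75.8 mW)(726 s) = 55.03 J.
Photons incident: 55.03 / 4.798×10⁻¹⁹ = 1.147×10²⁰, i.e. 1.147×10²⁰/6.022×10²³ = 1.905×10⁻⁴ mol.
Product: Φ × n_abs = 0.860 × 1.905×10⁻⁴ = 1.638×10⁻⁴ mol.
As a count: 1.638×10⁻⁴ × 6.022×10²³ = 9.86×10¹⁹.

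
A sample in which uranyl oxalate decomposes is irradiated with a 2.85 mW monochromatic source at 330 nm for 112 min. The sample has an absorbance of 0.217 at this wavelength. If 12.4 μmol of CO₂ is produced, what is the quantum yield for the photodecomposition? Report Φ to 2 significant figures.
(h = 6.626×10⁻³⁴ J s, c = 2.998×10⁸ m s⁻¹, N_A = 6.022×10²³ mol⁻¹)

Φ = 0.60

Product: 12.4 μmol = 1.24×10⁻⁵ mol.
Photon energy at 330 nm: hc/λ = (6.626×10⁻³⁴)(2.998×10⁸)/(330×10⁻⁹) = 6.020×10⁻¹⁹ J.
Energy delivered: (2.85 mW)(6720 s) = 19.15 J.
Photons incident: 19.15 / 6.020×10⁻¹⁹ = 3.181×10¹⁹, i.e. 3.181×10¹⁹/6.022×10²³ = 5.282×10⁻⁵ mol.
Fraction absorbed: 1 − 10^(−0.217) = 0.3933.
Photons absorbed: 0.3933 × 5.282×10⁻⁵ = 2.077×10⁻⁵ mol.
Φ = 1.24×10⁻⁵ mol / 2.077×10⁻⁵ mol photons = 0.60.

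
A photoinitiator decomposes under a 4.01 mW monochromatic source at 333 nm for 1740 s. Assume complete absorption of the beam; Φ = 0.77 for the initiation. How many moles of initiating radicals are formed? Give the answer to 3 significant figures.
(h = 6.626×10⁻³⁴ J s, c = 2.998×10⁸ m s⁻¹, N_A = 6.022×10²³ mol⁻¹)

Photon energy at 333 nm: hc/λ = (6.626×10⁻³⁴)(2.998×10⁸)/(333×10⁻⁹) = 5.965×10⁻¹⁹ J.
Energy delivered: (4.01 mW)(1740 s) = 6.977 J.
Photons incident: 6.977 / 5.965×10⁻¹⁹ = 1.170×10¹⁹, i.e. 1.170×10¹⁹/6.022×10²³ = 1.943×10⁻⁵ mol.
Product: Φ × n_abs = 0.77 × 1.943×10⁻⁵ = 1.496×10⁻⁵ mol.

1.50×10⁻⁵ mol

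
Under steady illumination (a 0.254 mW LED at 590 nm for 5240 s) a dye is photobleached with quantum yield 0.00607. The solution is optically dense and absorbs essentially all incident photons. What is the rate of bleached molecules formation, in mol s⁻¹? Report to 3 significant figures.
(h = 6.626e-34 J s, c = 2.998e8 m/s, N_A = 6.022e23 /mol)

Photon energy at 590 nm: hc/λ = (6.626e-34)(2.998e8)/(590e-9) = 3.367e-19 J.
Energy delivered: (0.254 mW)(5240 s) = 1.331 J.
Photons incident: 1.331 / 3.367e-19 = 3.953e18, i.e. 3.953e18/6.022e23 = 6.564e-6 mol.
Product formed: 0.00607 × 6.564e-6 = 3.984e-8 mol.
Rate: 3.984e-8 / 5240 s = 7.60e-12 mol s⁻¹.

7.60e-12 mol s⁻¹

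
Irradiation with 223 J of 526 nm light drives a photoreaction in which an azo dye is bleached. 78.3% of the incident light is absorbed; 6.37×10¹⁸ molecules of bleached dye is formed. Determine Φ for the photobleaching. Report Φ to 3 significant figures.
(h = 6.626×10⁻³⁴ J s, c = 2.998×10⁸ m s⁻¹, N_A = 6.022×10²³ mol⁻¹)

Product: 6.37×10¹⁸ / 6.022×10²³ = 1.058×10⁻⁵ mol.
Photon energy at 526 nm: hc/λ = (6.626×10⁻³⁴)(2.998×10⁸)/(526×10⁻⁹) = 3.777×10⁻¹⁹ J.
Photons incident: 223 / 3.777×10⁻¹⁹ = 5.904×10²⁰, i.e. 5.904×10²⁰/6.022×10²³ = 9.804×10⁻⁴ mol.
Photons absorbed: 0.783 × 9.804×10⁻⁴ = 7.677×10⁻⁴ mol.
Φ = 1.058×10⁻⁵ mol / 7.677×10⁻⁴ mol photons = 0.0138.

Φ = 0.0138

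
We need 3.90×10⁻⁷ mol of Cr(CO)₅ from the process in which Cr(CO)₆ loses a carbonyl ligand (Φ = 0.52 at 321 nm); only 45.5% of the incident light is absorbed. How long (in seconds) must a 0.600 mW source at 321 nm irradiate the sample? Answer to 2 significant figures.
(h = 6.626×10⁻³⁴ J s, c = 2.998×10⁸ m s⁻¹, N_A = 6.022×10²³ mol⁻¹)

Photons that must be absorbed: 3.90×10⁻⁷ / 0.52 = 7.500×10⁻⁷ mol.
Incident photons needed: 7.500×10⁻⁷ / 0.455 = 1.648×10⁻⁶ mol.
Photon energy: hc/λ = 6.188×10⁻¹⁹ J; per mole, 3.726×10⁵ J mol⁻¹.
Energy required: 1.648×10⁻⁶ × 3.726×10⁵ = 0.6140 J.
Time: 0.6140 J / 0.0006 W = 1000 s.

t ≈ 1000 s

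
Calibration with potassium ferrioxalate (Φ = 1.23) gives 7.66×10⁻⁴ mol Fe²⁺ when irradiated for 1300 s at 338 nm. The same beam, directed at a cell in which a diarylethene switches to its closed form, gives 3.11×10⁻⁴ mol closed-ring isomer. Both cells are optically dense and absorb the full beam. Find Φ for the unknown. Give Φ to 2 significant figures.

Φ = 0.50

Photons absorbed by the actinometer: 7.66×10⁻⁴ / 1.23 = 6.228×10⁻⁴ mol.
Φ(unknown) = 3.11×10⁻⁴ / 6.228×10⁻⁴ = 0.50.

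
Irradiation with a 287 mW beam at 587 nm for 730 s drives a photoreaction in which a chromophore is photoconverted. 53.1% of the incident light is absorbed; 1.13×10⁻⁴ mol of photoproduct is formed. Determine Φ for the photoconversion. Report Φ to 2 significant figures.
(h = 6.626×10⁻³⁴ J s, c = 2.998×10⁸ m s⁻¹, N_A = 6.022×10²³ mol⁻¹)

Photon energy at 587 nm: hc/λ = (6.626×10⁻³⁴)(2.998×10⁸)/(587×10⁻⁹) = 3.384×10⁻¹⁹ J.
Energy delivered: (287 mW)(730 s) = 209.5 J.
Photons incident: 209.5 / 3.384×10⁻¹⁹ = 6.191×10²⁰, i.e. 6.191×10²⁰/6.022×10²³ = 0.001028 mol.
Photons absorbed: 0.531 × 0.001028 = 5.459×10⁻⁴ mol.
Φ = 1.13×10⁻⁴ mol / 5.459×10⁻⁴ mol photons = 0.21.

Φ = 0.21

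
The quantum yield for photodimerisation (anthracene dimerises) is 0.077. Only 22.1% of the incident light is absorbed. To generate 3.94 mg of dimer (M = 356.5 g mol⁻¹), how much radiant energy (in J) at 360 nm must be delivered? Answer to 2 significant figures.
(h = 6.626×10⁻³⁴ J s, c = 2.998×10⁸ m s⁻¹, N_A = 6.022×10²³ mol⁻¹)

Product: 3.94 mg / 356.5 g mol⁻¹ = 1.105×10⁻⁵ mol.
Photons that must be absorbed: 1.105×10⁻⁵ / 0.077 = 1.435×10⁻⁴ mol.
Incident photons needed: 1.435×10⁻⁴ / 0.221 = 6.493×10⁻⁴ mol.
Photon energy: hc/λ = 5.518×10⁻¹⁹ J; per mole, 3.323×10⁵ J mol⁻¹.
Energy required: 6.493×10⁻⁴ × 3.323×10⁵ = 220 J.

220 J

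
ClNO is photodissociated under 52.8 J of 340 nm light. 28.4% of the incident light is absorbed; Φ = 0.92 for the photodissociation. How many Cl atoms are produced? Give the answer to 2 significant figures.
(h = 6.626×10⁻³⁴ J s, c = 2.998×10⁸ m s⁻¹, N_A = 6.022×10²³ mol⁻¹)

2.4×10¹⁹ atoms

Photon energy at 340 nm: hc/λ = (6.626×10⁻³⁴)(2.998×10⁸)/(340×10⁻⁹) = 5.843×10⁻¹⁹ J.
Photons incident: 52.8 / 5.843×10⁻¹⁹ = 9.036×10¹⁹, i.e. 9.036×10¹⁹/6.022×10²³ = 1.500×10⁻⁴ mol.
Photons absorbed: 0.284 × 1.500×10⁻⁴ = 4.260×10⁻⁵ mol.
Product: Φ × n_abs = 0.92 × 4.260×10⁻⁵ = 3.919×10⁻⁵ mol.
As a count: 3.919×10⁻⁵ × 6.022×10²³ = 2.4×10¹⁹.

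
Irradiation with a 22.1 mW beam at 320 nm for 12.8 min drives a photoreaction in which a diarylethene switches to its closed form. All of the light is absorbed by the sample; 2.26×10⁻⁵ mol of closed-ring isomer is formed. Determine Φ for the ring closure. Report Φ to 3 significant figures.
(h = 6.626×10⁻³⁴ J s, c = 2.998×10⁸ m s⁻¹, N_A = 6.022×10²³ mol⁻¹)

Photon energy at 320 nm: hc/λ = (6.626×10⁻³⁴)(2.998×10⁸)/(320×10⁻⁹) = 6.208×10⁻¹⁹ J.
Energy delivered: (22.1 mW)(768 s) = 16.97 J.
Photons incident: 16.97 / 6.208×10⁻¹⁹ = 2.734×10¹⁹, i.e. 2.734×10¹⁹/6.022×10²³ = 4.540×10⁻⁵ mol.
Φ = 2.26×10⁻⁵ mol / 4.540×10⁻⁵ mol photons = 0.498.

Φ = 0.498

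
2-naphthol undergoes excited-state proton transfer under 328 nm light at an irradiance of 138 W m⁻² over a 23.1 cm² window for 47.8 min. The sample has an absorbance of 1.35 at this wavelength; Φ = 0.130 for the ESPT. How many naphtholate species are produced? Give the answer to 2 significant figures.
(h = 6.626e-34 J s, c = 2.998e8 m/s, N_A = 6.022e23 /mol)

Photon energy at 328 nm: hc/λ = (6.626e-34)(2.998e8)/(328e-9) = 6.056e-19 J.
Energy delivered: (138 W m⁻²)(23.1e-4 m²)(2868 s) = 914.3 J.
Photons incident: 914.3 / 6.056e-19 = 1.510e21, i.e. 1.510e21/6.022e23 = 0.002507 mol.
Fraction absorbed: 1 − 10^(−1.35) = 0.9553.
Photons absorbed: 0.9553 × 0.002507 = 0.002395 mol.
Product: Φ × n_abs = 0.130 × 0.002395 = 3.114e-4 mol.
As a count: 3.114e-4 × 6.022e23 = 1.9e20.

1.9e20 species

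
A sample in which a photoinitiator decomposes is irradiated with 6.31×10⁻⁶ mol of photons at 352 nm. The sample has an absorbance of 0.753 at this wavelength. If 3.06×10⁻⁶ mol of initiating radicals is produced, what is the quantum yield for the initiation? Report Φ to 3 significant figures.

Fraction absorbed: 1 − 10^(−0.753) = 0.8234.
Photons absorbed: 0.8234 × 6.31×10⁻⁶ = 5.196×10⁻⁶ mol.
Φ = 3.06×10⁻⁶ mol / 5.196×10⁻⁶ mol photons = 0.589.

Φ = 0.589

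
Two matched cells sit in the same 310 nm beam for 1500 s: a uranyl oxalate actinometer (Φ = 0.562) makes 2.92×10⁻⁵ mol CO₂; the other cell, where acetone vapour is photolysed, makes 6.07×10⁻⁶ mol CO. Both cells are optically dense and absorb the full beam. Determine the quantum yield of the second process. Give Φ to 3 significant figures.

Φ = 0.117

Photons absorbed by the actinometer: 2.92×10⁻⁵ / 0.562 = 5.196×10⁻⁵ mol.
Φ(unknown) = 6.07×10⁻⁶ / 5.196×10⁻⁵ = 0.117.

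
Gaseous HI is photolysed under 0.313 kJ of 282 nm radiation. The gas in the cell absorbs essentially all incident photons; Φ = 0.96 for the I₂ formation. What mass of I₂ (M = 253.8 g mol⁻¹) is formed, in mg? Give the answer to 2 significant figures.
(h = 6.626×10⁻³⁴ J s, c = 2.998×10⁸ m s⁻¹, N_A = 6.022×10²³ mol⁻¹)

Photon energy at 282 nm: hc/λ = (6.626×10⁻³⁴)(2.998×10⁸)/(282×10⁻⁹) = 7.044×10⁻¹⁹ J.
Incident energy: 0.313 kJ = 313 J.
Photons incident: 313 / 7.044×10⁻¹⁹ = 4.443×10²⁰, i.e. 4.443×10²⁰/6.022×10²³ = 7.378×10⁻⁴ mol.
Product: Φ × n_abs = 0.96 × 7.378×10⁻⁴ = 7.083×10⁻⁴ mol.
Mass: 7.083×10⁻⁴ × 253.8 = 0.1798 g = 180 mg.

180 mg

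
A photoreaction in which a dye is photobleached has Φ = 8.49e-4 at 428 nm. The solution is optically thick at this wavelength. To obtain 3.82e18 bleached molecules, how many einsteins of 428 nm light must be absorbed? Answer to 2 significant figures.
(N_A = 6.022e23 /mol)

Product: 3.82e18 / 6.022e23 = 6.343e-6 mol.
Photons that must be absorbed: 6.343e-6 / 8.49e-4 = 0.007471 mol.

0.0075 einstein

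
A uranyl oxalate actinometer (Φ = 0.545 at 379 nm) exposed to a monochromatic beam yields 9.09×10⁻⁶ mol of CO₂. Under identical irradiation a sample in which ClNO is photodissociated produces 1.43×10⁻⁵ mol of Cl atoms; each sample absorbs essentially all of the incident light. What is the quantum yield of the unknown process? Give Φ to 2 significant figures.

Photons absorbed by the actinometer: 9.09×10⁻⁶ / 0.545 = 1.668×10⁻⁵ mol.
Φ(unknown) = 1.43×10⁻⁵ / 1.668×10⁻⁵ = 0.86.

Φ = 0.86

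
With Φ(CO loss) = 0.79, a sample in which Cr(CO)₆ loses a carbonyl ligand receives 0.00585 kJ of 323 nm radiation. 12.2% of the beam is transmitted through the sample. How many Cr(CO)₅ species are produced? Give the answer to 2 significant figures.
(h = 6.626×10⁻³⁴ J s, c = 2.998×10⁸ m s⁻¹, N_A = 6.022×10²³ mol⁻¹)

Photon energy at 323 nm: hc/λ = (6.626×10⁻³⁴)(2.998×10⁸)/(323×10⁻⁹) = 6.150×10⁻¹⁹ J.
Incident energy: 0.00585 kJ = 5.85 J.
Photons incident: 5.85 / 6.150×10⁻¹⁹ = 9.512×10¹⁸, i.e. 9.512×10¹⁸/6.022×10²³ = 1.580×10⁻⁵ mol.
Fraction absorbed: 1 − 12.2/100 = 0.8780.
Photons absorbed: 0.8780 × 1.580×10⁻⁵ = 1.387×10⁻⁵ mol.
Product: Φ × n_abs = 0.79 × 1.387×10⁻⁵ = 1.096×10⁻⁵ mol.
As a count: 1.096×10⁻⁵ × 6.022×10²³ = 6.6×10¹⁸.

6.6×10¹⁸ species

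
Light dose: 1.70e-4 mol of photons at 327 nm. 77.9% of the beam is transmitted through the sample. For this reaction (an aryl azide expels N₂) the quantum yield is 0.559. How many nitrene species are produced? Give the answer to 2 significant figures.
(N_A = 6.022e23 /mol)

1.3e19 species

Fraction absorbed: 1 − 77.9/100 = 0.2210.
Photons absorbed: 0.2210 × 1.70e-4 = 3.757e-5 mol.
Product: Φ × n_abs = 0.559 × 3.757e-5 = 2.100e-5 mol.
As a count: 2.100e-5 × 6.022e23 = 1.3e19.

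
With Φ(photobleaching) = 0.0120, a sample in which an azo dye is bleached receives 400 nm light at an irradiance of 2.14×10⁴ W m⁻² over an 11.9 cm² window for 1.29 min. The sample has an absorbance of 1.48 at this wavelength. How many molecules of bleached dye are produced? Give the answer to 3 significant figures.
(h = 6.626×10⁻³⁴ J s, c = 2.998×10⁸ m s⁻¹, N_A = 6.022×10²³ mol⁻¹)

4.61×10¹⁹ molecules

Photon energy at 400 nm: hc/λ = (6.626×10⁻³⁴)(2.998×10⁸)/(400×10⁻⁹) = 4.966×10⁻¹⁹ J.
Energy delivered: (2.14×10⁴ W m⁻²)(11.9×10⁻⁴ m²)(77.4 s) = 1971 J.
Photons incident: 1971 / 4.966×10⁻¹⁹ = 3.969×10²¹, i.e. 3.969×10²¹/6.022×10²³ = 0.006591 mol.
Fraction absorbed: 1 − 10^(−1.48) = 0.9669.
Photons absorbed: 0.9669 × 0.006591 = 0.006373 mol.
Product: Φ × n_abs = 0.0120 × 0.006373 = 7.648×10⁻⁵ mol.
As a count: 7.648×10⁻⁵ × 6.022×10²³ = 4.61×10¹⁹.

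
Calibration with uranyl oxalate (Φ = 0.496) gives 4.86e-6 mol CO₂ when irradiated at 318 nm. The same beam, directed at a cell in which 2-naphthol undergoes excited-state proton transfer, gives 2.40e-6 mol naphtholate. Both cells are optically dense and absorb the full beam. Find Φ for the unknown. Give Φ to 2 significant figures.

Photons absorbed by the actinometer: 4.86e-6 / 0.496 = 9.798e-6 mol.
Φ(unknown) = 2.40e-6 / 9.798e-6 = 0.24.

Φ = 0.24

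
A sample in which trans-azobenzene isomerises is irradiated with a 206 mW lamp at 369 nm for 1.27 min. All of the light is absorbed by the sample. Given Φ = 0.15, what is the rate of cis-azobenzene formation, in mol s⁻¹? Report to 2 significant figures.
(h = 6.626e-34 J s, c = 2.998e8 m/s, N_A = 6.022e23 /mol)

Photon energy at 369 nm: hc/λ = (6.626e-34)(2.998e8)/(369e-9) = 5.383e-19 J.
Energy delivered: (206 mW)(76.2 s) = 15.70 J.
Photons incident: 15.70 / 5.383e-19 = 2.917e19, i.e. 2.917e19/6.022e23 = 4.844e-5 mol.
Product formed: 0.15 × 4.844e-5 = 7.266e-6 mol.
Rate: 7.266e-6 / 76.2 s = 9.5e-8 mol s⁻¹.

9.5e-8 mol s⁻¹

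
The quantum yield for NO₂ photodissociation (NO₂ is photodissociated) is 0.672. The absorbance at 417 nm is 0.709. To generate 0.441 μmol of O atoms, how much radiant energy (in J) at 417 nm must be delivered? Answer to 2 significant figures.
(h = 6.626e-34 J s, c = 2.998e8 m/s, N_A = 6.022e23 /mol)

Product: 0.441 μmol = 4.41e-7 mol.
Photons that must be absorbed: 4.41e-7 / 0.672 = 6.563e-7 mol.
Fraction absorbed: 1 − 10^(−0.709) = 0.8046.
Incident photons needed: 6.563e-7 / 0.8046 = 8.157e-7 mol.
Photon energy: hc/λ = 4.764e-19 J; per mole, 2.869e5 J mol⁻¹.
Energy required: 8.157e-7 × 2.869e5 = 0.23 J.

0.23 J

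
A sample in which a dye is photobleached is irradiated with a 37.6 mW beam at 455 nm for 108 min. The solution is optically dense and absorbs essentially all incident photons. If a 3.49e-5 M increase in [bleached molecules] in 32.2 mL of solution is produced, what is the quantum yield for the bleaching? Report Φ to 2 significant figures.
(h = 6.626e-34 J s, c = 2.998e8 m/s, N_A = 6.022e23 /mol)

Φ = 0.0012

Product: (3.49e-5 M)(0.0322 L) = 1.124e-6 mol.
Photon energy at 455 nm: hc/λ = (6.626e-34)(2.998e8)/(455e-9) = 4.366e-19 J.
Energy delivered: (37.6 mW)(6480 s) = 243.6 J.
Photons incident: 243.6 / 4.366e-19 = 5.579e20, i.e. 5.579e20/6.022e23 = 9.264e-4 mol.
Φ = 1.124e-6 mol / 9.264e-4 mol photons = 0.0012.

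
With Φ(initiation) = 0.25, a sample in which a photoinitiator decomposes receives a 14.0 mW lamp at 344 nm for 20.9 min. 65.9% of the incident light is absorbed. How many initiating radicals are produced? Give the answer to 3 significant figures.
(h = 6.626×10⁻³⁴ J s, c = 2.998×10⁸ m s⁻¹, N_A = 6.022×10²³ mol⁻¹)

5.01×10¹⁸ initiating radicals

Photon energy at 344 nm: hc/λ = (6.626×10⁻³⁴)(2.998×10⁸)/(344×10⁻⁹) = 5.775×10⁻¹⁹ J.
Energy delivered: (14.0 mW)(1254 s) = 17.56 J.
Photons incident: 17.56 / 5.775×10⁻¹⁹ = 3.041×10¹⁹, i.e. 3.041×10¹⁹/6.022×10²³ = 5.050×10⁻⁵ mol.
Photons absorbed: 0.659 × 5.050×10⁻⁵ = 3.328×10⁻⁵ mol.
Product: Φ × n_abs = 0.25 × 3.328×10⁻⁵ = 8.320×10⁻⁶ mol.
As a count: 8.320×10⁻⁶ × 6.022×10²³ = 5.01×10¹⁸.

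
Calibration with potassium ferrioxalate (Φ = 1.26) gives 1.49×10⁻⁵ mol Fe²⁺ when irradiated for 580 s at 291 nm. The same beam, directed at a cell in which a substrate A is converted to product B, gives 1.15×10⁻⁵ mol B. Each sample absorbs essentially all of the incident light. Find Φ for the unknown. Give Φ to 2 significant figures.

Photons absorbed by the actinometer: 1.49×10⁻⁵ / 1.26 = 1.183×10⁻⁵ mol.
Φ(unknown) = 1.15×10⁻⁵ / 1.183×10⁻⁵ = 0.97.

Φ = 0.97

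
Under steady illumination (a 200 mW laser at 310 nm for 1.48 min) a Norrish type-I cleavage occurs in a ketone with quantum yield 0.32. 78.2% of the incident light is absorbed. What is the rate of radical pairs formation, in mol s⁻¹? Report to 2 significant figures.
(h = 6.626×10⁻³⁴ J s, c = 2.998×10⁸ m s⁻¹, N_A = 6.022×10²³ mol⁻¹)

1.3×10⁻⁷ mol s⁻¹

Photon energy at 310 nm: hc/λ = (6.626×10⁻³⁴)(2.998×10⁸)/(310×10⁻⁹) = 6.408×10⁻¹⁹ J.
Energy delivered: (200 mW)(88.8 s) = 17.76 J.
Photons incident: 17.76 / 6.408×10⁻¹⁹ = 2.772×10¹⁹, i.e. 2.772×10¹⁹/6.022×10²³ = 4.603×10⁻⁵ mol.
Photons absorbed: 0.782 × 4.603×10⁻⁵ = 3.600×10⁻⁵ mol.
Product formed: 0.32 × 3.600×10⁻⁵ = 1.152×10⁻⁵ mol.
Rate: 1.152×10⁻⁵ / 88.8 s = 1.3×10⁻⁷ mol s⁻¹.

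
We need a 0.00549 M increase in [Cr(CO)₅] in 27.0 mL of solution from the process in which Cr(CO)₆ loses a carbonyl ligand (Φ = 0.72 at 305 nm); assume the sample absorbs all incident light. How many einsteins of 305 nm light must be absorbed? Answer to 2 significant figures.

2.1×10⁻⁴ einstein

Product: (0.00549 M)(0.027 L) = 1.482×10⁻⁴ mol.
Photons that must be absorbed: 1.482×10⁻⁴ / 0.72 = 2.058×10⁻⁴ mol.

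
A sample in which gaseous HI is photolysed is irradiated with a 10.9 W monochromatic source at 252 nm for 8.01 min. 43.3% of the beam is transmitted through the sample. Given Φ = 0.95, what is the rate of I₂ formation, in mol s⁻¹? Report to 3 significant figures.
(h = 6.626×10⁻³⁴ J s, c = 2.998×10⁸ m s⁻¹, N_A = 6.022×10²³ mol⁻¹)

1.24×10⁻⁵ mol s⁻¹

Photon energy at 252 nm: hc/λ = (6.626×10⁻³⁴)(2.998×10⁸)/(252×10⁻⁹) = 7.883×10⁻¹⁹ J.
Energy delivered: (10.9 W)(480.6 s) = 5239 J.
Photons incident: 5239 / 7.883×10⁻¹⁹ = 6.646×10²¹, i.e. 6.646×10²¹/6.022×10²³ = 0.01104 mol.
Fraction absorbed: 1 − 43.3/100 = 0.5670.
Photons absorbed: 0.5670 × 0.01104 = 0.006260 mol.
Product formed: 0.95 × 0.006260 = 0.005947 mol.
Rate: 0.005947 / 480.6 s = 1.24×10⁻⁵ mol s⁻¹.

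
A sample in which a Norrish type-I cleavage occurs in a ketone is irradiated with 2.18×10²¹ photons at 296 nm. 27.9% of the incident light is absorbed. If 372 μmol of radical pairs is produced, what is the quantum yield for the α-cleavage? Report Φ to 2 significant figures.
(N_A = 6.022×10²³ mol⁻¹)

Φ = 0.37

Product: 372 μmol = 3.72×10⁻⁴ mol.
Moles of photons: 2.18×10²¹ / 6.022×10²³ = 0.003620 mol.
Photons absorbed: 0.279 × 0.003620 = 0.001010 mol.
Φ = 3.72×10⁻⁴ mol / 0.001010 mol photons = 0.37.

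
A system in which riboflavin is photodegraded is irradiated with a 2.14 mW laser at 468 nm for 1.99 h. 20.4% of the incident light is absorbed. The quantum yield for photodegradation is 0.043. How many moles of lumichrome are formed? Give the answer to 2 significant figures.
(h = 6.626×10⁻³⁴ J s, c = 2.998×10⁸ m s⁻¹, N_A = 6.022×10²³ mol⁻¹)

5.3×10⁻⁷ mol

Photon energy at 468 nm: hc/λ = (6.626×10⁻³⁴)(2.998×10⁸)/(468×10⁻⁹) = 4.245×10⁻¹⁹ J.
Energy delivered: (2.14 mW)(7164 s) = 15.33 J.
Photons incident: 15.33 / 4.245×10⁻¹⁹ = 3.611×10¹⁹, i.e. 3.611×10¹⁹/6.022×10²³ = 5.996×10⁻⁵ mol.
Photons absorbed: 0.204 × 5.996×10⁻⁵ = 1.223×10⁻⁵ mol.
Product: Φ × n_abs = 0.043 × 1.223×10⁻⁵ = 5.259×10⁻⁷ mol.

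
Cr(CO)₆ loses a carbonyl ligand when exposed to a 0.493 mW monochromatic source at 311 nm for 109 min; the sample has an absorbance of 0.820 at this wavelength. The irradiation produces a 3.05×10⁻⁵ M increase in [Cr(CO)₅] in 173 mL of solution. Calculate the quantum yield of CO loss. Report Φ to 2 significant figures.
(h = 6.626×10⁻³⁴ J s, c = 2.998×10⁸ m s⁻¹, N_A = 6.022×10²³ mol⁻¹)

Φ = 0.74

Product: (3.05×10⁻⁵ M)(0.173 L) = 5.276×10⁻⁶ mol.
Photon energy at 311 nm: hc/λ = (6.626×10⁻³⁴)(2.998×10⁸)/(311×10⁻⁹) = 6.387×10⁻¹⁹ J.
Energy delivered: (0.493 mW)(6540 s) = 3.224 J.
Photons incident: 3.224 / 6.387×10⁻¹⁹ = 5.048×10¹⁸, i.e. 5.048×10¹⁸/6.022×10²³ = 8.383×10⁻⁶ mol.
Fraction absorbed: 1 − 10^(−0.820) = 0.8486.
Photons absorbed: 0.8486 × 8.383×10⁻⁶ = 7.114×10⁻⁶ mol.
Φ = 5.276×10⁻⁶ mol / 7.114×10⁻⁶ mol photons = 0.74.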